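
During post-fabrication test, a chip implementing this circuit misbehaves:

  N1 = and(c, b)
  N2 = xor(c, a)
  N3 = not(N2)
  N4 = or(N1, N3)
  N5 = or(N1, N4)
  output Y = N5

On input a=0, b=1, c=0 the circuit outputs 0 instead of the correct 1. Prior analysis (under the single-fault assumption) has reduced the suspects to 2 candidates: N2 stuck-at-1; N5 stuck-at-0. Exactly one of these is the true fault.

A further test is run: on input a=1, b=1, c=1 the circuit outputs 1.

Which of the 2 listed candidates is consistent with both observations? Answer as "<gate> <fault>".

Evaluate each candidate on input a=1, b=1, c=1:
  N2 stuck-at-1: N1=1, N2=1 [stuck-at-1], N3=0, N4=1, N5=1 → 1 — matches
  N5 stuck-at-0: N1=1, N2=0, N3=1, N4=1, N5=0 [stuck-at-0] → 0 — eliminated
Only N2 stuck-at-1 reproduces the observed 1.

N2 stuck-at-1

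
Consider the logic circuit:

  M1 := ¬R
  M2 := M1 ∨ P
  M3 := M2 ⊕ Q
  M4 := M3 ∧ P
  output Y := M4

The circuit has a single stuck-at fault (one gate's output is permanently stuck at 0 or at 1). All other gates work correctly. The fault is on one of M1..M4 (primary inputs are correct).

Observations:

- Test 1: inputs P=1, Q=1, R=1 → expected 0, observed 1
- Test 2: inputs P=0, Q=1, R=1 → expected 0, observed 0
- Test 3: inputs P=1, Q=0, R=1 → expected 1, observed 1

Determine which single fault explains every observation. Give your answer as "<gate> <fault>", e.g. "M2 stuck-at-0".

Fault-free values for test 1 (P=1, Q=1, R=1): M1=0, M2=1, M3=0, M4=0, giving Y=0. Observed 1.
Test 1: faults giving observed 1 are {M2 stuck-at-0, M3 stuck-at-1, M4 stuck-at-1}.
Test 2 (P=0, Q=1, R=1): fault-free M1=0, M2=0, M3=1, M4=0 → 0; observed 0. Eliminates M4 stuck-at-1.
Test 3 (P=1, Q=0, R=1): fault-free M1=0, M2=1, M3=1, M4=1 → 1; observed 1. Eliminates M2 stuck-at-0.
Only M3 stuck-at-1 is consistent with every test.

M3 stuck-at-1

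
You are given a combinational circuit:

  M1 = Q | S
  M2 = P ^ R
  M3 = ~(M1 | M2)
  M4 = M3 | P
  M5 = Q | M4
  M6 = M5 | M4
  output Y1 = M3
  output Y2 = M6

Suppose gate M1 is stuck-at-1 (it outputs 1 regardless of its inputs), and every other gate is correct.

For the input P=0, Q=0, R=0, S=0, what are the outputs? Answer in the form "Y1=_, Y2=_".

Y1=0, Y2=0

Propagate with M1 forced: M1=1 [stuck-at-1], M2=0, M3=0, M4=0, M5=0, M6=0.
So the outputs are Y1=0, Y2=0. (Without the fault they would be Y1=1, Y2=1.)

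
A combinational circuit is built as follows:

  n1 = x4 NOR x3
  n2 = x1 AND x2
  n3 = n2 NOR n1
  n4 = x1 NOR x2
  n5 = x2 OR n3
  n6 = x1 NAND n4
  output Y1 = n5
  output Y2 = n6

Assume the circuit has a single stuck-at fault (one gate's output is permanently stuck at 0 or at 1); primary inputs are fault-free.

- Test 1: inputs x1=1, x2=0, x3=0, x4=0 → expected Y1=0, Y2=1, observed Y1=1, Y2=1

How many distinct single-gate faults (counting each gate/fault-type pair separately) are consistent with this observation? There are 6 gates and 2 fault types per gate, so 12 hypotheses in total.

Fault-free: n1=1, n2=0, n3=0, n4=0, n5=0, n6=1 → Y1=0, Y2=1. Observed Y1=1, Y2=1.
  n1 stuck-at-0: output Y1=1, Y2=1 ✓
  n1 stuck-at-1: output Y1=0, Y2=1 ✗
  n2 stuck-at-0: output Y1=0, Y2=1 ✗
  n2 stuck-at-1: output Y1=0, Y2=1 ✗
  n3 stuck-at-0: output Y1=0, Y2=1 ✗
  n3 stuck-at-1: output Y1=1, Y2=1 ✓
  n4 stuck-at-0: output Y1=0, Y2=1 ✗
  n4 stuck-at-1: output Y1=0, Y2=0 ✗
  n5 stuck-at-0: output Y1=0, Y2=1 ✗
  n5 stuck-at-1: output Y1=1, Y2=1 ✓
  n6 stuck-at-0: output Y1=0, Y2=0 ✗
  n6 stuck-at-1: output Y1=0, Y2=1 ✗
Consistent faults: {n1 stuck-at-0, n3 stuck-at-1, n5 stuck-at-1} — 3 in all.

3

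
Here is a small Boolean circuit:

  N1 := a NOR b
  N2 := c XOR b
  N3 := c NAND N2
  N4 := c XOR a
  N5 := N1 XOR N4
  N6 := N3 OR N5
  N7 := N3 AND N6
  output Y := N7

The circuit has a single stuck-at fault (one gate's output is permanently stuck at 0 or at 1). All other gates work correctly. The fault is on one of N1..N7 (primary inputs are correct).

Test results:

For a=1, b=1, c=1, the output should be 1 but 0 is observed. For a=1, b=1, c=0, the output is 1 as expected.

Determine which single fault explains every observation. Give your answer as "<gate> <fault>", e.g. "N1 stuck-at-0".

Fault-free values for test 1 (a=1, b=1, c=1): N1=0, N2=0, N3=1, N4=0, N5=0, N6=1, N7=1, giving Y=1. Observed 0.
Test 1: faults giving observed 0 are {N2 stuck-at-1, N3 stuck-at-0, N6 stuck-at-0, N7 stuck-at-0}.
Test 2 (a=1, b=1, c=0): fault-free N1=0, N2=1, N3=1, N4=1, N5=1, N6=1, N7=1 → 1; observed 1. Eliminates N3 stuck-at-0, N6 stuck-at-0, N7 stuck-at-0.
Only N2 stuck-at-1 is consistent with every test.

N2 stuck-at-1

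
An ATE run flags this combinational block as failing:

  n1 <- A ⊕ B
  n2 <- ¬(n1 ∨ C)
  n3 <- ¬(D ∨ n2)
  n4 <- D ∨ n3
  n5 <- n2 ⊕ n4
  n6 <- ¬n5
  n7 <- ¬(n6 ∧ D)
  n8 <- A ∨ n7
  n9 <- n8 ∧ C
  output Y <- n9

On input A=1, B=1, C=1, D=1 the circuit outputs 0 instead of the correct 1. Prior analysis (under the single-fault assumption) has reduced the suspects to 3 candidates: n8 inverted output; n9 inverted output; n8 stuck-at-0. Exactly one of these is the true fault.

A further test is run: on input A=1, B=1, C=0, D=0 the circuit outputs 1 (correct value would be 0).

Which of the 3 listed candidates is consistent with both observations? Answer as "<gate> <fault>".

Evaluate each candidate on input A=1, B=1, C=0, D=0:
  n8 inverted output: n1=0, n2=1, n3=0, n4=0, n5=1, n6=0, n7=1, n8=0 [inverted output], n9=0 → 0 — eliminated
  n9 inverted output: n1=0, n2=1, n3=0, n4=0, n5=1, n6=0, n7=1, n8=1, n9=1 [inverted output] → 1 — matches
  n8 stuck-at-0: n1=0, n2=1, n3=0, n4=0, n5=1, n6=0, n7=1, n8=0 [stuck-at-0], n9=0 → 0 — eliminated
Only n9 inverted output reproduces the observed 1.

n9 inverted output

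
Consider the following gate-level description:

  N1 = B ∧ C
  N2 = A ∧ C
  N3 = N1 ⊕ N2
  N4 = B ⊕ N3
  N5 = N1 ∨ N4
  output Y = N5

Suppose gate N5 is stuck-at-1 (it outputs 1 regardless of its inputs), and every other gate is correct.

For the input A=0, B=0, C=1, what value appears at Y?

Propagate with N5 forced: N1=0, N2=0, N3=0, N4=0, N5=1 [stuck-at-1].
So Y = 1. (Without the fault it would be 0.)

1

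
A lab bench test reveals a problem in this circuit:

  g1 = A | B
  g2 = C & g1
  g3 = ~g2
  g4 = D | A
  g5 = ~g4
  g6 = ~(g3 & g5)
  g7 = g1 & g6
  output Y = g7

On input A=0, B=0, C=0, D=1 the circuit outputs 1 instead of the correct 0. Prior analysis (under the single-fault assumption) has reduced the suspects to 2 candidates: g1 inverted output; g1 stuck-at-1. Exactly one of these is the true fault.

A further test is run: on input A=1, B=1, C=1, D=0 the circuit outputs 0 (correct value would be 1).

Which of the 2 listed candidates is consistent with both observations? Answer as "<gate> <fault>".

Evaluate each candidate on input A=1, B=1, C=1, D=0:
  g1 inverted output: g1=0 [inverted output], g2=0, g3=1, g4=1, g5=0, g6=1, g7=0 → 0 — matches
  g1 stuck-at-1: g1=1 [stuck-at-1], g2=1, g3=0, g4=1, g5=0, g6=1, g7=1 → 1 — eliminated
Only g1 inverted output reproduces the observed 0.

g1 inverted output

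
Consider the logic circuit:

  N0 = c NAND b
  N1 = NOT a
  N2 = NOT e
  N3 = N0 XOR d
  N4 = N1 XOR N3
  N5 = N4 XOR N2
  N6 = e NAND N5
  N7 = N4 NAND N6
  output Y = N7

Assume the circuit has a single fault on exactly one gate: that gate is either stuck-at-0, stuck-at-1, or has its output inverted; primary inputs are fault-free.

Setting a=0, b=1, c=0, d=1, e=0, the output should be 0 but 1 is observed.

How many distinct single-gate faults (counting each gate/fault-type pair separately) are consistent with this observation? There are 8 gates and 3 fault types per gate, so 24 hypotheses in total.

Fault-free: N0=1, N1=1, N2=1, N3=0, N4=1, N5=0, N6=1, N7=0 → 0. Observed 1.
  N0: stuck-at-0, inverted output ✓; others ✗
  N1: stuck-at-0, inverted output ✓; others ✗
  N2: none of the 3 fault types match ✗
  N3: stuck-at-1, inverted output ✓; others ✗
  N4: stuck-at-0, inverted output ✓; others ✗
  N5: none of the 3 fault types match ✗
  N6: stuck-at-0, inverted output ✓; others ✗
  N7: stuck-at-1, inverted output ✓; others ✗
Consistent faults: {N0 stuck-at-0, N0 inverted output, N1 stuck-at-0, N1 inverted output, N3 stuck-at-1, N3 inverted output, N4 stuck-at-0, N4 inverted output, N6 stuck-at-0, N6 inverted output, N7 stuck-at-1, N7 inverted output} — 12 in all.

12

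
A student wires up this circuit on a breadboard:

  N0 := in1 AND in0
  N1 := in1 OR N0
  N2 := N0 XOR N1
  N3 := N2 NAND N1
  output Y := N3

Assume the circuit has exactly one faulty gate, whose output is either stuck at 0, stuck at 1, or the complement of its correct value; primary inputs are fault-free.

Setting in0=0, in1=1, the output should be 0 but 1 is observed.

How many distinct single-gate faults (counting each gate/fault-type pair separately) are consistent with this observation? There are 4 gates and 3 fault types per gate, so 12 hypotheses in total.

Fault-free: N0=0, N1=1, N2=1, N3=0 → 0. Observed 1.
  N0 stuck-at-0: output 0 ✗
  N0 stuck-at-1: output 1 ✓
  N0 inverted output: output 1 ✓
  N1 stuck-at-0: output 1 ✓
  N1 stuck-at-1: output 0 ✗
  N1 inverted output: output 1 ✓
  N2 stuck-at-0: output 1 ✓
  N2 stuck-at-1: output 0 ✗
  N2 inverted output: output 1 ✓
  N3 stuck-at-0: output 0 ✗
  N3 stuck-at-1: output 1 ✓
  N3 inverted output: output 1 ✓
Consistent faults: {N0 stuck-at-1, N0 inverted output, N1 stuck-at-0, N1 inverted output, N2 stuck-at-0, N2 inverted output, N3 stuck-at-1, N3 inverted output} — 8 in all.

8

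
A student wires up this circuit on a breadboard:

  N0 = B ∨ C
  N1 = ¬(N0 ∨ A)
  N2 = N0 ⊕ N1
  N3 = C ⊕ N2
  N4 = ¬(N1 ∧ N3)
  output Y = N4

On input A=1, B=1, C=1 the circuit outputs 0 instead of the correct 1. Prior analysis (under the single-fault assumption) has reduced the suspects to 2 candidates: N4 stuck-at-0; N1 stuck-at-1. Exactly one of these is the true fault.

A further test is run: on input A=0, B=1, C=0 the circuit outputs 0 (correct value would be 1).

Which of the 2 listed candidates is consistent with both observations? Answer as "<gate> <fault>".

Evaluate each candidate on input A=0, B=1, C=0:
  N4 stuck-at-0: N0=1, N1=0, N2=1, N3=1, N4=0 [stuck-at-0] → 0 — matches
  N1 stuck-at-1: N0=1, N1=1 [stuck-at-1], N2=0, N3=0, N4=1 → 1 — eliminated
Only N4 stuck-at-0 reproduces the observed 0.

N4 stuck-at-0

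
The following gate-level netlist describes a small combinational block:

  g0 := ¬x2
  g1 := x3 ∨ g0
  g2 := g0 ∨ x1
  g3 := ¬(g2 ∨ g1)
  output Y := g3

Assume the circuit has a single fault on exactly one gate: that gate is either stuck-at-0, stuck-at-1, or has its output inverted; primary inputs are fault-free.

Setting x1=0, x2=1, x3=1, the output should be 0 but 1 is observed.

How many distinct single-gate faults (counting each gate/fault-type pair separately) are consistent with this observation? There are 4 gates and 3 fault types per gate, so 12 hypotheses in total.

Fault-free: g0=0, g1=1, g2=0, g3=0 → 0. Observed 1.
  g0 stuck-at-0: output 0 ✗
  g0 stuck-at-1: output 0 ✗
  g0 inverted output: output 0 ✗
  g1 stuck-at-0: output 1 ✓
  g1 stuck-at-1: output 0 ✗
  g1 inverted output: output 1 ✓
  g2 stuck-at-0: output 0 ✗
  g2 stuck-at-1: output 0 ✗
  g2 inverted output: output 0 ✗
  g3 stuck-at-0: output 0 ✗
  g3 stuck-at-1: output 1 ✓
  g3 inverted output: output 1 ✓
Consistent faults: {g1 stuck-at-0, g1 inverted output, g3 stuck-at-1, g3 inverted output} — 4 in all.

4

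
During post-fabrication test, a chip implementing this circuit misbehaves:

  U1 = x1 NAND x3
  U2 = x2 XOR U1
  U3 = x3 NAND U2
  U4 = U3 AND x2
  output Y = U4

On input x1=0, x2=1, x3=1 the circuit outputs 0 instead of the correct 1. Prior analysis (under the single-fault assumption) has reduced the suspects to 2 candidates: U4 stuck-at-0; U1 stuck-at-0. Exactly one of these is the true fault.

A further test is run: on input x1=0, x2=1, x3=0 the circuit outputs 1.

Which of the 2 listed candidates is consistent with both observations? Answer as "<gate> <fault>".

Evaluate each candidate on input x1=0, x2=1, x3=0:
  U4 stuck-at-0: U1=1, U2=0, U3=1, U4=0 [stuck-at-0] → 0 — eliminated
  U1 stuck-at-0: U1=0 [stuck-at-0], U2=1, U3=1, U4=1 → 1 — matches
Only U1 stuck-at-0 reproduces the observed 1.

U1 stuck-at-0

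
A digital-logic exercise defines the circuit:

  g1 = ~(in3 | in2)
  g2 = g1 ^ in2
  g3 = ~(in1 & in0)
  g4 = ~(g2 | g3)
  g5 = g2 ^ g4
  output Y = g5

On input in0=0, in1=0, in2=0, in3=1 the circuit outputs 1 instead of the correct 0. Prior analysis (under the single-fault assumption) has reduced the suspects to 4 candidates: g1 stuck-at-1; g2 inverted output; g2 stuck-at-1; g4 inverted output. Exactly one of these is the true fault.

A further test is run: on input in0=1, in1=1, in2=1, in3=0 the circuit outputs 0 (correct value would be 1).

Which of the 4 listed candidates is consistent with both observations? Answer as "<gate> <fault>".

Evaluate each candidate on input in0=1, in1=1, in2=1, in3=0:
  g1 stuck-at-1: g1=1 [stuck-at-1], g2=0, g3=0, g4=1, g5=1 → 1 — eliminated
  g2 inverted output: g1=0, g2=0 [inverted output], g3=0, g4=1, g5=1 → 1 — eliminated
  g2 stuck-at-1: g1=0, g2=1 [stuck-at-1], g3=0, g4=0, g5=1 → 1 — eliminated
  g4 inverted output: g1=0, g2=1, g3=0, g4=1 [inverted output], g5=0 → 0 — matches
Only g4 inverted output reproduces the observed 0.

g4 inverted output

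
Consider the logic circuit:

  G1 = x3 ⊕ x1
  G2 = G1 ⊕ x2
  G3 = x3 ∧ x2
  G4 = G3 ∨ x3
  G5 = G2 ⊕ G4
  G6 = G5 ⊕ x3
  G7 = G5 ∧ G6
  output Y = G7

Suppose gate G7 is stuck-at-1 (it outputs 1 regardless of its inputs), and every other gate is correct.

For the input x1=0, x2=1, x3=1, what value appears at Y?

1

Propagate with G7 forced: G1=1, G2=0, G3=1, G4=1, G5=1, G6=0, G7=1 [stuck-at-1].
So Y = 1. (Without the fault it would be 0.)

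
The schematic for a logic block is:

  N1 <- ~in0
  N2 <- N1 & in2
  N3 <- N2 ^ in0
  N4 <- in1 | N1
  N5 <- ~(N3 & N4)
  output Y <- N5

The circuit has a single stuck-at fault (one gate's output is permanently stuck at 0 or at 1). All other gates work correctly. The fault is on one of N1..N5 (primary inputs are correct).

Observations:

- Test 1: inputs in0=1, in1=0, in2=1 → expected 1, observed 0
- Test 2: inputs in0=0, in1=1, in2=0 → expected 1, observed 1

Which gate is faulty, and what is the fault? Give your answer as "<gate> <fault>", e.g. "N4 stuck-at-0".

Fault-free values for test 1 (in0=1, in1=0, in2=1): N1=0, N2=0, N3=1, N4=0, N5=1, giving Y=1. Observed 0.
Test 1: faults giving observed 0 are {N4 stuck-at-1, N5 stuck-at-0}.
Test 2 (in0=0, in1=1, in2=0): fault-free N1=1, N2=0, N3=0, N4=1, N5=1 → 1; observed 1. Eliminates N5 stuck-at-0.
Only N4 stuck-at-1 is consistent with every test.

N4 stuck-at-1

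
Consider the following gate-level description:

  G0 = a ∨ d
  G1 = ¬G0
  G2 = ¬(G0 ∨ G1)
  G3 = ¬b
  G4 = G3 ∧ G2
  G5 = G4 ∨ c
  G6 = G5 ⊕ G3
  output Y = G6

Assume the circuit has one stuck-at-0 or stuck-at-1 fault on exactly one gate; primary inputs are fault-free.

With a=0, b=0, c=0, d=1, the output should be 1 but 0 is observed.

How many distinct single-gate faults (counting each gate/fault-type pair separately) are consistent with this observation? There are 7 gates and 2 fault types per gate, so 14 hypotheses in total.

Fault-free: G0=1, G1=0, G2=0, G3=1, G4=0, G5=0, G6=1 → 1. Observed 0.
  G0 stuck-at-0: output 1 ✗
  G0 stuck-at-1: output 1 ✗
  G1 stuck-at-0: output 1 ✗
  G1 stuck-at-1: output 1 ✗
  G2 stuck-at-0: output 1 ✗
  G2 stuck-at-1: output 0 ✓
  G3 stuck-at-0: output 0 ✓
  G3 stuck-at-1: output 1 ✗
  G4 stuck-at-0: output 1 ✗
  G4 stuck-at-1: output 0 ✓
  G5 stuck-at-0: output 1 ✗
  G5 stuck-at-1: output 0 ✓
  G6 stuck-at-0: output 0 ✓
  G6 stuck-at-1: output 1 ✗
Consistent faults: {G2 stuck-at-1, G3 stuck-at-0, G4 stuck-at-1, G5 stuck-at-1, G6 stuck-at-0} — 5 in all.

5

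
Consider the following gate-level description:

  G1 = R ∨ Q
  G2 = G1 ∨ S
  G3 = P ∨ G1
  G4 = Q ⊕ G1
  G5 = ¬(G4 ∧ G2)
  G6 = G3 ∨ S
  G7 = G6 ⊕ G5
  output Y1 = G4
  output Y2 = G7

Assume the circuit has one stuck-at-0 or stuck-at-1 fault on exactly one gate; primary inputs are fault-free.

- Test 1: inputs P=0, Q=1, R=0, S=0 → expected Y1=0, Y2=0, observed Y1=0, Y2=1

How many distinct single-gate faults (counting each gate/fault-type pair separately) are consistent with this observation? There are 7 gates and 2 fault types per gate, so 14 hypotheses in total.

4

Fault-free: G1=1, G2=1, G3=1, G4=0, G5=1, G6=1, G7=0 → Y1=0, Y2=0. Observed Y1=0, Y2=1.
  G1 stuck-at-0: output Y1=1, Y2=1 ✗
  G1 stuck-at-1: output Y1=0, Y2=0 ✗
  G2 stuck-at-0: output Y1=0, Y2=0 ✗
  G2 stuck-at-1: output Y1=0, Y2=0 ✗
  G3 stuck-at-0: output Y1=0, Y2=1 ✓
  G3 stuck-at-1: output Y1=0, Y2=0 ✗
  G4 stuck-at-0: output Y1=0, Y2=0 ✗
  G4 stuck-at-1: output Y1=1, Y2=1 ✗
  G5 stuck-at-0: output Y1=0, Y2=1 ✓
  G5 stuck-at-1: output Y1=0, Y2=0 ✗
  G6 stuck-at-0: output Y1=0, Y2=1 ✓
  G6 stuck-at-1: output Y1=0, Y2=0 ✗
  G7 stuck-at-0: output Y1=0, Y2=0 ✗
  G7 stuck-at-1: output Y1=0, Y2=1 ✓
Consistent faults: {G3 stuck-at-0, G5 stuck-at-0, G6 stuck-at-0, G7 stuck-at-1} — 4 in all.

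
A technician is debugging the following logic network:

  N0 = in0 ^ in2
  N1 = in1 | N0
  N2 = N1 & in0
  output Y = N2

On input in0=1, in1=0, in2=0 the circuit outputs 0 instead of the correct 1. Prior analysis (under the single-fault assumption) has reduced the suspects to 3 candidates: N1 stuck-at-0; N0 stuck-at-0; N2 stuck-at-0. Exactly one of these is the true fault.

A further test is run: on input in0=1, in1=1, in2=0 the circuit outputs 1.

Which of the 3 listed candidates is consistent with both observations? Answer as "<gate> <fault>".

N0 stuck-at-0

Evaluate each candidate on input in0=1, in1=1, in2=0:
  N1 stuck-at-0: N0=1, N1=0 [stuck-at-0], N2=0 → 0 — eliminated
  N0 stuck-at-0: N0=0 [stuck-at-0], N1=1, N2=1 → 1 — matches
  N2 stuck-at-0: N0=1, N1=1, N2=0 [stuck-at-0] → 0 — eliminated
Only N0 stuck-at-0 reproduces the observed 1.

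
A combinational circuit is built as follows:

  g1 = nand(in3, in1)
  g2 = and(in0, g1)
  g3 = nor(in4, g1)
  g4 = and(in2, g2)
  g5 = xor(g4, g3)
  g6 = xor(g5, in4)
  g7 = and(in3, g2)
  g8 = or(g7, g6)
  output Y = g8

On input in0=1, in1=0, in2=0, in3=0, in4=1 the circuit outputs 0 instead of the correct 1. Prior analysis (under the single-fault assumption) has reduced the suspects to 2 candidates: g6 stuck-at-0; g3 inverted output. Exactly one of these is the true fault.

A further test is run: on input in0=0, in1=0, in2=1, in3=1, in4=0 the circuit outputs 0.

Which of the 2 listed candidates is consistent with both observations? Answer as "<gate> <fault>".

Evaluate each candidate on input in0=0, in1=0, in2=1, in3=1, in4=0:
  g6 stuck-at-0: g1=1, g2=0, g3=0, g4=0, g5=0, g6=0 [stuck-at-0], g7=0, g8=0 → 0 — matches
  g3 inverted output: g1=1, g2=0, g3=1 [inverted output], g4=0, g5=1, g6=1, g7=0, g8=1 → 1 — eliminated
Only g6 stuck-at-0 reproduces the observed 0.

g6 stuck-at-0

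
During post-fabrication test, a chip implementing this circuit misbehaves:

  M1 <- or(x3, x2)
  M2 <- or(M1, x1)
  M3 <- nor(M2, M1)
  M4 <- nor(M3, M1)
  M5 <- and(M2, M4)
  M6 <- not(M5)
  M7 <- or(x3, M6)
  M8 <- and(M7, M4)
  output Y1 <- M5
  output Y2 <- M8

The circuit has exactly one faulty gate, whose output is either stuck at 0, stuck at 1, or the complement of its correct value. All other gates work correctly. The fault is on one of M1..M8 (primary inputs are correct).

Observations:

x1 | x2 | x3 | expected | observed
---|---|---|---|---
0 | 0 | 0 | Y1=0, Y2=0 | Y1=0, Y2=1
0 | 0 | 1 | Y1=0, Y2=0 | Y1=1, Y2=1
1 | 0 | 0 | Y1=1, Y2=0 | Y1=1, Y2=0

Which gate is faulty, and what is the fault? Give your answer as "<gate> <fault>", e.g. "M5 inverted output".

M4 stuck-at-1

Fault-free values for test 1 (x1=0, x2=0, x3=0): M1=0, M2=0, M3=1, M4=0, M5=0, M6=1, M7=1, M8=0, giving Y1=0, Y2=0. Observed Y1=0, Y2=1.
Test 1: faults giving observed Y1=0, Y2=1 are {M3 stuck-at-0, M3 inverted output, M4 stuck-at-1, M4 inverted output, M8 stuck-at-1, M8 inverted output}.
Test 2 (x1=0, x2=0, x3=1): fault-free M1=1, M2=1, M3=0, M4=0, M5=0, M6=1, M7=1, M8=0 → Y1=0, Y2=0; observed Y1=1, Y2=1. Eliminates M3 stuck-at-0, M3 inverted output, M8 stuck-at-1, M8 inverted output.
Test 3 (x1=1, x2=0, x3=0): fault-free M1=0, M2=1, M3=0, M4=1, M5=1, M6=0, M7=0, M8=0 → Y1=1, Y2=0; observed Y1=1, Y2=0. Eliminates M4 inverted output.
Only M4 stuck-at-1 is consistent with every test.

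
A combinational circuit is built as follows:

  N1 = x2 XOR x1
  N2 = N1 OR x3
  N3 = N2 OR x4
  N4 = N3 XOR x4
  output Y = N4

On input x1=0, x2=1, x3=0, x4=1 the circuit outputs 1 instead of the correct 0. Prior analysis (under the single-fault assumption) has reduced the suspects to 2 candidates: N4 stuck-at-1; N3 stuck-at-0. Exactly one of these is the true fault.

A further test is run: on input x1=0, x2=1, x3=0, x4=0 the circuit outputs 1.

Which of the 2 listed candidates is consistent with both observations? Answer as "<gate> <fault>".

Evaluate each candidate on input x1=0, x2=1, x3=0, x4=0:
  N4 stuck-at-1: N1=1, N2=1, N3=1, N4=1 [stuck-at-1] → 1 — matches
  N3 stuck-at-0: N1=1, N2=1, N3=0 [stuck-at-0], N4=0 → 0 — eliminated
Only N4 stuck-at-1 reproduces the observed 1.

N4 stuck-at-1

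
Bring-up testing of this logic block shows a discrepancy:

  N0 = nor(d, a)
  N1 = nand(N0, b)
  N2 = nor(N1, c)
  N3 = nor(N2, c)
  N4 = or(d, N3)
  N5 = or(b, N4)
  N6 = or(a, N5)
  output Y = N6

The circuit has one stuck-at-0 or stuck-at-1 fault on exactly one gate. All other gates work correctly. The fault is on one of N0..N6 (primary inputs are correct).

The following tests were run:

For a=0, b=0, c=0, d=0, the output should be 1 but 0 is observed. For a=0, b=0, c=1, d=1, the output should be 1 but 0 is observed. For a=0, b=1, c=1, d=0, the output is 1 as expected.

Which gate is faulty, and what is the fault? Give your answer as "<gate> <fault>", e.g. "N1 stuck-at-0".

Fault-free values for test 1 (a=0, b=0, c=0, d=0): N0=1, N1=1, N2=0, N3=1, N4=1, N5=1, N6=1, giving Y=1. Observed 0.
Test 1: faults giving observed 0 are {N1 stuck-at-0, N2 stuck-at-1, N3 stuck-at-0, N4 stuck-at-0, N5 stuck-at-0, N6 stuck-at-0}.
Test 2 (a=0, b=0, c=1, d=1): fault-free N0=0, N1=1, N2=0, N3=0, N4=1, N5=1, N6=1 → 1; observed 0. Eliminates N1 stuck-at-0, N2 stuck-at-1, N3 stuck-at-0.
Test 3 (a=0, b=1, c=1, d=0): fault-free N0=1, N1=0, N2=0, N3=0, N4=0, N5=1, N6=1 → 1; observed 1. Eliminates N5 stuck-at-0, N6 stuck-at-0.
Only N4 stuck-at-0 is consistent with every test.

N4 stuck-at-0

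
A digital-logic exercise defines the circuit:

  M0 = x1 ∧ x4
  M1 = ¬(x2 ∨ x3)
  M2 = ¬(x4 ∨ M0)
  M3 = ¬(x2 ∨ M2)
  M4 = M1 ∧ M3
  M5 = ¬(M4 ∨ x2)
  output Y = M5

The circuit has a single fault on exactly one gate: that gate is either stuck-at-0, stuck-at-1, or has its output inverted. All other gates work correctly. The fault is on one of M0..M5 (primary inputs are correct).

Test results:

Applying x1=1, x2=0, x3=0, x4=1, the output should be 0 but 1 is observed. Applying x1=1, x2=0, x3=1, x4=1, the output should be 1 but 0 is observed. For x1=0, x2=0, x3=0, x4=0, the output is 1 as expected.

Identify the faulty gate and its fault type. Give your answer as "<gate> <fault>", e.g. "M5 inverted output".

M1 inverted output

Fault-free values for test 1 (x1=1, x2=0, x3=0, x4=1): M0=1, M1=1, M2=0, M3=1, M4=1, M5=0, giving Y=0. Observed 1.
Test 1: faults giving observed 1 are {M1 stuck-at-0, M1 inverted output, M2 stuck-at-1, M2 inverted output, M3 stuck-at-0, M3 inverted output, M4 stuck-at-0, M4 inverted output, M5 stuck-at-1, M5 inverted output}.
Test 2 (x1=1, x2=0, x3=1, x4=1): fault-free M0=1, M1=0, M2=0, M3=1, M4=0, M5=1 → 1; observed 0. Eliminates M1 stuck-at-0, M2 stuck-at-1, M2 inverted output, M3 stuck-at-0, M3 inverted output, M4 stuck-at-0, M5 stuck-at-1.
Test 3 (x1=0, x2=0, x3=0, x4=0): fault-free M0=0, M1=1, M2=1, M3=0, M4=0, M5=1 → 1; observed 1. Eliminates M4 inverted output, M5 inverted output.
Only M1 inverted output is consistent with every test.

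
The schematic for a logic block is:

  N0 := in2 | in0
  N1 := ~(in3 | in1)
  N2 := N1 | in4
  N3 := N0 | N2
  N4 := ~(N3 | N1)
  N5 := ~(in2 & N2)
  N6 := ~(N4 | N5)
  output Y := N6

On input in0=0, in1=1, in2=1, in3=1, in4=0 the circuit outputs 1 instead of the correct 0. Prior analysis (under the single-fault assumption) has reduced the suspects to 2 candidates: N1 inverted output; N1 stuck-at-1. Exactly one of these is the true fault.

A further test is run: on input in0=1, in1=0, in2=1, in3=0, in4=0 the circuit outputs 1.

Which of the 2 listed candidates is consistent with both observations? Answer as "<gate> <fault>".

Evaluate each candidate on input in0=1, in1=0, in2=1, in3=0, in4=0:
  N1 inverted output: N0=1, N1=0 [inverted output], N2=0, N3=1, N4=0, N5=1, N6=0 → 0 — eliminated
  N1 stuck-at-1: N0=1, N1=1 [stuck-at-1], N2=1, N3=1, N4=0, N5=0, N6=1 → 1 — matches
Only N1 stuck-at-1 reproduces the observed 1.

N1 stuck-at-1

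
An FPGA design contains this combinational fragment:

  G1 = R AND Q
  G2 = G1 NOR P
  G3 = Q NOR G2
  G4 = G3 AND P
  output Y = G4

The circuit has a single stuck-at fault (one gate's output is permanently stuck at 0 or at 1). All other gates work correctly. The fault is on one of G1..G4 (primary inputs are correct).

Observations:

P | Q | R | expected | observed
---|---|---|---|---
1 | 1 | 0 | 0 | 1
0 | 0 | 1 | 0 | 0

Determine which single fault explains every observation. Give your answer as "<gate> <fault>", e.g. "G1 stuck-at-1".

G3 stuck-at-1

Fault-free values for test 1 (P=1, Q=1, R=0): G1=0, G2=0, G3=0, G4=0, giving Y=0. Observed 1.
Test 1: faults giving observed 1 are {G3 stuck-at-1, G4 stuck-at-1}.
Test 2 (P=0, Q=0, R=1): fault-free G1=0, G2=1, G3=0, G4=0 → 0; observed 0. Eliminates G4 stuck-at-1.
Only G3 stuck-at-1 is consistent with every test.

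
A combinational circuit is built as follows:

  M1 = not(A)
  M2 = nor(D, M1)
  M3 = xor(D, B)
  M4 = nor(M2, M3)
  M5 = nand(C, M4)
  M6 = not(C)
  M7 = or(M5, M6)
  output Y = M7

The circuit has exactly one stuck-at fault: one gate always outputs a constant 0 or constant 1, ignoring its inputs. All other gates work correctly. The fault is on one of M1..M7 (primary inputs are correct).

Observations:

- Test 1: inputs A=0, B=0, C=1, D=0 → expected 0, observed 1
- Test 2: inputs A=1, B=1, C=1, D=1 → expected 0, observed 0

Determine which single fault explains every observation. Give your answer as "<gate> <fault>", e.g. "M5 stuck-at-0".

M1 stuck-at-0

Fault-free values for test 1 (A=0, B=0, C=1, D=0): M1=1, M2=0, M3=0, M4=1, M5=0, M6=0, M7=0, giving Y=0. Observed 1.
Test 1: faults giving observed 1 are {M1 stuck-at-0, M2 stuck-at-1, M3 stuck-at-1, M4 stuck-at-0, M5 stuck-at-1, M6 stuck-at-1, M7 stuck-at-1}.
Test 2 (A=1, B=1, C=1, D=1): fault-free M1=0, M2=0, M3=0, M4=1, M5=0, M6=0, M7=0 → 0; observed 0. Eliminates M2 stuck-at-1, M3 stuck-at-1, M4 stuck-at-0, M5 stuck-at-1, M6 stuck-at-1, M7 stuck-at-1.
Only M1 stuck-at-0 is consistent with every test.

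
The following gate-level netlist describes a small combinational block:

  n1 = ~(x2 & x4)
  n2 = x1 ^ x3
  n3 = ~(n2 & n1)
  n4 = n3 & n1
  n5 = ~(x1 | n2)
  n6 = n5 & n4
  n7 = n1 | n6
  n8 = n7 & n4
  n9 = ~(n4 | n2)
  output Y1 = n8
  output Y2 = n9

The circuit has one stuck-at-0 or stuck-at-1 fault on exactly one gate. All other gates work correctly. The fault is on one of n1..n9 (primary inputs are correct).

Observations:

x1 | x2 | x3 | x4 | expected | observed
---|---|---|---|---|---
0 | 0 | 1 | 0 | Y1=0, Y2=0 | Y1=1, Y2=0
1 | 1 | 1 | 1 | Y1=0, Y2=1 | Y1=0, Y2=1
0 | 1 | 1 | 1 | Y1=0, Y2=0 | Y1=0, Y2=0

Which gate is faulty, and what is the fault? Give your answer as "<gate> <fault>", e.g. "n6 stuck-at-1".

Fault-free values for test 1 (x1=0, x2=0, x3=1, x4=0): n1=1, n2=1, n3=0, n4=0, n5=0, n6=0, n7=1, n8=0, n9=0, giving Y1=0, Y2=0. Observed Y1=1, Y2=0.
Test 1: faults giving observed Y1=1, Y2=0 are {n2 stuck-at-0, n3 stuck-at-1, n4 stuck-at-1, n8 stuck-at-1}.
Test 2 (x1=1, x2=1, x3=1, x4=1): fault-free n1=0, n2=0, n3=1, n4=0, n5=0, n6=0, n7=0, n8=0, n9=1 → Y1=0, Y2=1; observed Y1=0, Y2=1. Eliminates n4 stuck-at-1, n8 stuck-at-1.
Test 3 (x1=0, x2=1, x3=1, x4=1): fault-free n1=0, n2=1, n3=1, n4=0, n5=0, n6=0, n7=0, n8=0, n9=0 → Y1=0, Y2=0; observed Y1=0, Y2=0. Eliminates n2 stuck-at-0.
Only n3 stuck-at-1 is consistent with every test.

n3 stuck-at-1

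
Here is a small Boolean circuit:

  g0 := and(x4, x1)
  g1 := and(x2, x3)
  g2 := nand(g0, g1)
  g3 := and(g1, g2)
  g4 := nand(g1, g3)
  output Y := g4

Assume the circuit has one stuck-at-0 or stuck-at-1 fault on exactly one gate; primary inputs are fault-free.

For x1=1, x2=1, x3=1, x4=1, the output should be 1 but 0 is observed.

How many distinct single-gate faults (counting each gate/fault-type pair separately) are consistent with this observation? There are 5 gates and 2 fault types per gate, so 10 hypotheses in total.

4

Fault-free: g0=1, g1=1, g2=0, g3=0, g4=1 → 1. Observed 0.
  g0 stuck-at-0: output 0 ✓
  g0 stuck-at-1: output 1 ✗
  g1 stuck-at-0: output 1 ✗
  g1 stuck-at-1: output 1 ✗
  g2 stuck-at-0: output 1 ✗
  g2 stuck-at-1: output 0 ✓
  g3 stuck-at-0: output 1 ✗
  g3 stuck-at-1: output 0 ✓
  g4 stuck-at-0: output 0 ✓
  g4 stuck-at-1: output 1 ✗
Consistent faults: {g0 stuck-at-0, g2 stuck-at-1, g3 stuck-at-1, g4 stuck-at-0} — 4 in all.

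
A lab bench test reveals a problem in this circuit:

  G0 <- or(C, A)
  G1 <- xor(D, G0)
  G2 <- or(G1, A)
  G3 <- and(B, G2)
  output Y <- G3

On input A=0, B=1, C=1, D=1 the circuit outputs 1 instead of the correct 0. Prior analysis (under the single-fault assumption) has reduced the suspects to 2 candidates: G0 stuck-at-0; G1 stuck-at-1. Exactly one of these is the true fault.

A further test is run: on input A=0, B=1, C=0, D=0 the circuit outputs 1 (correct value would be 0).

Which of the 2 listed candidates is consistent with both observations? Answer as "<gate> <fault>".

G1 stuck-at-1

Evaluate each candidate on input A=0, B=1, C=0, D=0:
  G0 stuck-at-0: G0=0 [stuck-at-0], G1=0, G2=0, G3=0 → 0 — eliminated
  G1 stuck-at-1: G0=0, G1=1 [stuck-at-1], G2=1, G3=1 → 1 — matches
Only G1 stuck-at-1 reproduces the observed 1.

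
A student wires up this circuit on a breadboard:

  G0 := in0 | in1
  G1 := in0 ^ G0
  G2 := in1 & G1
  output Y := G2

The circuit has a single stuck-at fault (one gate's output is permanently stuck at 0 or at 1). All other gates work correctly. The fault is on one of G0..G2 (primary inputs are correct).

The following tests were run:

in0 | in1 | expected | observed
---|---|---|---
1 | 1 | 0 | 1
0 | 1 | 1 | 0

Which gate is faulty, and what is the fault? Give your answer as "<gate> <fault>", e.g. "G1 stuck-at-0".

Fault-free values for test 1 (in0=1, in1=1): G0=1, G1=0, G2=0, giving Y=0. Observed 1.
Test 1: faults giving observed 1 are {G0 stuck-at-0, G1 stuck-at-1, G2 stuck-at-1}.
Test 2 (in0=0, in1=1): fault-free G0=1, G1=1, G2=1 → 1; observed 0. Eliminates G1 stuck-at-1, G2 stuck-at-1.
Only G0 stuck-at-0 is consistent with every test.

G0 stuck-at-0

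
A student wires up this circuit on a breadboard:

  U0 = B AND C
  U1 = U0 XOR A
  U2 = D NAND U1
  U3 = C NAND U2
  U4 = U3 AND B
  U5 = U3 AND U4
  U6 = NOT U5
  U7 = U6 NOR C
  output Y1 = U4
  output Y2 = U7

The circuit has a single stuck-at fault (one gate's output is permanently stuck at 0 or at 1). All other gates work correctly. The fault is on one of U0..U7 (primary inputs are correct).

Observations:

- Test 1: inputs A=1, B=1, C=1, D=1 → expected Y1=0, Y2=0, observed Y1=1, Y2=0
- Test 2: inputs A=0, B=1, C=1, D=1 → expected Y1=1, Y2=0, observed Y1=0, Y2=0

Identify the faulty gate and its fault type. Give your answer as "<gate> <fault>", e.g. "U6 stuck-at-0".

U0 stuck-at-0

Fault-free values for test 1 (A=1, B=1, C=1, D=1): U0=1, U1=0, U2=1, U3=0, U4=0, U5=0, U6=1, U7=0, giving Y1=0, Y2=0. Observed Y1=1, Y2=0.
Test 1: faults giving observed Y1=1, Y2=0 are {U0 stuck-at-0, U1 stuck-at-1, U2 stuck-at-0, U3 stuck-at-1, U4 stuck-at-1}.
Test 2 (A=0, B=1, C=1, D=1): fault-free U0=1, U1=1, U2=0, U3=1, U4=1, U5=1, U6=0, U7=0 → Y1=1, Y2=0; observed Y1=0, Y2=0. Eliminates U1 stuck-at-1, U2 stuck-at-0, U3 stuck-at-1, U4 stuck-at-1.
Only U0 stuck-at-0 is consistent with every test.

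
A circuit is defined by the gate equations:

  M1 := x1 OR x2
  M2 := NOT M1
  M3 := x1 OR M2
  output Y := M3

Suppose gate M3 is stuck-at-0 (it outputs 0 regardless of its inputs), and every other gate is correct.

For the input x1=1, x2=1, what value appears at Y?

Propagate with M3 forced: M1=1, M2=0, M3=0 [stuck-at-0].
So Y = 0. (Without the fault it would be 1.)

0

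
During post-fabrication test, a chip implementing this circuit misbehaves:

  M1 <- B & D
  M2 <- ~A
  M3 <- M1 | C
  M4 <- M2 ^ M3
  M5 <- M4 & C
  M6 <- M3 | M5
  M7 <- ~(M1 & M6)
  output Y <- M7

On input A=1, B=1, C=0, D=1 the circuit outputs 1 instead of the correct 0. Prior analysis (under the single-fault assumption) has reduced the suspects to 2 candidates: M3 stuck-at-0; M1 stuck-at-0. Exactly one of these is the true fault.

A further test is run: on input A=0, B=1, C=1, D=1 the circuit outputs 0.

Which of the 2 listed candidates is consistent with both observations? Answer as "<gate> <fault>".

M3 stuck-at-0

Evaluate each candidate on input A=0, B=1, C=1, D=1:
  M3 stuck-at-0: M1=1, M2=1, M3=0 [stuck-at-0], M4=1, M5=1, M6=1, M7=0 → 0 — matches
  M1 stuck-at-0: M1=0 [stuck-at-0], M2=1, M3=1, M4=0, M5=0, M6=1, M7=1 → 1 — eliminated
Only M3 stuck-at-0 reproduces the observed 0.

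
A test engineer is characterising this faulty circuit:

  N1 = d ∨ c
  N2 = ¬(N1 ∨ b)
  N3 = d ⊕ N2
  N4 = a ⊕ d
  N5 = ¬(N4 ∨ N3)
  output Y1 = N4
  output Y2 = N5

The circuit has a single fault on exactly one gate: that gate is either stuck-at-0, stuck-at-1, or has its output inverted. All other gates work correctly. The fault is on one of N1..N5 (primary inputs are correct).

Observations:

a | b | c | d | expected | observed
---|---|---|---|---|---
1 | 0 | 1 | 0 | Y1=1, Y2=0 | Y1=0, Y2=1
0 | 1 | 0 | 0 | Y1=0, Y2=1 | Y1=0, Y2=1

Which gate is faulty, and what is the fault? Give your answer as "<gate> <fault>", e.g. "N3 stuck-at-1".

Fault-free values for test 1 (a=1, b=0, c=1, d=0): N1=1, N2=0, N3=0, N4=1, N5=0, giving Y1=1, Y2=0. Observed Y1=0, Y2=1.
Test 1: faults giving observed Y1=0, Y2=1 are {N4 stuck-at-0, N4 inverted output}.
Test 2 (a=0, b=1, c=0, d=0): fault-free N1=0, N2=0, N3=0, N4=0, N5=1 → Y1=0, Y2=1; observed Y1=0, Y2=1. Eliminates N4 inverted output.
Only N4 stuck-at-0 is consistent with every test.

N4 stuck-at-0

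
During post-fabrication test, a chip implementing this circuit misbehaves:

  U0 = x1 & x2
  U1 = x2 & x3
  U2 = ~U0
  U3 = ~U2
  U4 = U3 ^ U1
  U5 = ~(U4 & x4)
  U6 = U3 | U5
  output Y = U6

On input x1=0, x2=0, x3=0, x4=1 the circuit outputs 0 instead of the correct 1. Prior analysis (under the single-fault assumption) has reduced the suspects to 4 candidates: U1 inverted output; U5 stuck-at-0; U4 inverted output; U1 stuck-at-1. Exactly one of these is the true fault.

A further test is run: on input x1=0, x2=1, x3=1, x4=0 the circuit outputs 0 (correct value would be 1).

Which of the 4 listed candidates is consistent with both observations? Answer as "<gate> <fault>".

Evaluate each candidate on input x1=0, x2=1, x3=1, x4=0:
  U1 inverted output: U0=0, U1=0 [inverted output], U2=1, U3=0, U4=0, U5=1, U6=1 → 1 — eliminated
  U5 stuck-at-0: U0=0, U1=1, U2=1, U3=0, U4=1, U5=0 [stuck-at-0], U6=0 → 0 — matches
  U4 inverted output: U0=0, U1=1, U2=1, U3=0, U4=0 [inverted output], U5=1, U6=1 → 1 — eliminated
  U1 stuck-at-1: U0=0, U1=1 [stuck-at-1], U2=1, U3=0, U4=1, U5=1, U6=1 → 1 — eliminated
Only U5 stuck-at-0 reproduces the observed 0.

U5 stuck-at-0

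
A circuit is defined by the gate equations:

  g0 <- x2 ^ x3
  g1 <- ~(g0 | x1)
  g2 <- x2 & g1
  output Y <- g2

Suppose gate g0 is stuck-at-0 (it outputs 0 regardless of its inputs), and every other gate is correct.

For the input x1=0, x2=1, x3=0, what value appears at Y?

1

Propagate with g0 forced: g0=0 [stuck-at-0], g1=1, g2=1.
So Y = 1. (Without the fault it would be 0.)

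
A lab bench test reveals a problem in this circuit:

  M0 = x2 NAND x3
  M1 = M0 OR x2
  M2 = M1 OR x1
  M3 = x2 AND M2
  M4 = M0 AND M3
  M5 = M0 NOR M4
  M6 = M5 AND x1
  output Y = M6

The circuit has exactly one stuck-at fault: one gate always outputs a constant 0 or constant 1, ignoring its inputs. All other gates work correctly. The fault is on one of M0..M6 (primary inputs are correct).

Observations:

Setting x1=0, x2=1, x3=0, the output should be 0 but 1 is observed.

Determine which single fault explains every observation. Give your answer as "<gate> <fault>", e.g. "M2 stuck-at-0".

Fault-free values for test 1 (x1=0, x2=1, x3=0): M0=1, M1=1, M2=1, M3=1, M4=1, M5=0, M6=0, giving Y=0. Observed 1.
Test 1: faults giving observed 1 are {M6 stuck-at-1}.
Only M6 stuck-at-1 is consistent with every test.

M6 stuck-at-1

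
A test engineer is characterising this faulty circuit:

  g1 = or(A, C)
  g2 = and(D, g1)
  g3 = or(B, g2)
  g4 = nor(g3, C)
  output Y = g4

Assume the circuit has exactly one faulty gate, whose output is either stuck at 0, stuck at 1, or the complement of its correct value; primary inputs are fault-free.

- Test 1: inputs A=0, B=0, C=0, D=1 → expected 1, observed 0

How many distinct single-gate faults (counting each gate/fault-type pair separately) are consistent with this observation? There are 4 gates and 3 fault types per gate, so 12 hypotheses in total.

Fault-free: g1=0, g2=0, g3=0, g4=1 → 1. Observed 0.
  g1 stuck-at-0: output 1 ✗
  g1 stuck-at-1: output 0 ✓
  g1 inverted output: output 0 ✓
  g2 stuck-at-0: output 1 ✗
  g2 stuck-at-1: output 0 ✓
  g2 inverted output: output 0 ✓
  g3 stuck-at-0: output 1 ✗
  g3 stuck-at-1: output 0 ✓
  g3 inverted output: output 0 ✓
  g4 stuck-at-0: output 0 ✓
  g4 stuck-at-1: output 1 ✗
  g4 inverted output: output 0 ✓
Consistent faults: {g1 stuck-at-1, g1 inverted output, g2 stuck-at-1, g2 inverted output, g3 stuck-at-1, g3 inverted output, g4 stuck-at-0, g4 inverted output} — 8 in all.

8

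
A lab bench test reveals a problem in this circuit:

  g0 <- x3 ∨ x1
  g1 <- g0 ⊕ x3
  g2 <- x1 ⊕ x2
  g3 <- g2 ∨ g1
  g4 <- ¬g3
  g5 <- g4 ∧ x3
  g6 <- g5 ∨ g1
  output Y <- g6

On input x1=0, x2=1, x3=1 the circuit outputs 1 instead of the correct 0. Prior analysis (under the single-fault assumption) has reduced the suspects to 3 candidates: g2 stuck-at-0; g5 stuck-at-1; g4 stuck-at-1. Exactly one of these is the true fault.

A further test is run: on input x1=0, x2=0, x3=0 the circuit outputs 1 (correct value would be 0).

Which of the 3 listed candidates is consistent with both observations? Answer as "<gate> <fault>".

Evaluate each candidate on input x1=0, x2=0, x3=0:
  g2 stuck-at-0: g0=0, g1=0, g2=0 [stuck-at-0], g3=0, g4=1, g5=0, g6=0 → 0 — eliminated
  g5 stuck-at-1: g0=0, g1=0, g2=0, g3=0, g4=1, g5=1 [stuck-at-1], g6=1 → 1 — matches
  g4 stuck-at-1: g0=0, g1=0, g2=0, g3=0, g4=1 [stuck-at-1], g5=0, g6=0 → 0 — eliminated
Only g5 stuck-at-1 reproduces the observed 1.

g5 stuck-at-1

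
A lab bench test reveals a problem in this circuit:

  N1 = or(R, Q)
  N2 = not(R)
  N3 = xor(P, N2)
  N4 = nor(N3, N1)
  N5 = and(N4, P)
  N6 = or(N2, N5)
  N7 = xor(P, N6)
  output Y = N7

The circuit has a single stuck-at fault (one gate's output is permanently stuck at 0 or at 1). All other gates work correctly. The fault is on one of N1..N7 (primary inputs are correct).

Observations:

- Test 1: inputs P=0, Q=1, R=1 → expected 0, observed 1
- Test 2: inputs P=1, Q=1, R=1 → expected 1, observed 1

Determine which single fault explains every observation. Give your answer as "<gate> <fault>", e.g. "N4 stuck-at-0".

Fault-free values for test 1 (P=0, Q=1, R=1): N1=1, N2=0, N3=0, N4=0, N5=0, N6=0, N7=0, giving Y=0. Observed 1.
Test 1: faults giving observed 1 are {N2 stuck-at-1, N5 stuck-at-1, N6 stuck-at-1, N7 stuck-at-1}.
Test 2 (P=1, Q=1, R=1): fault-free N1=1, N2=0, N3=1, N4=0, N5=0, N6=0, N7=1 → 1; observed 1. Eliminates N2 stuck-at-1, N5 stuck-at-1, N6 stuck-at-1.
Only N7 stuck-at-1 is consistent with every test.

N7 stuck-at-1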